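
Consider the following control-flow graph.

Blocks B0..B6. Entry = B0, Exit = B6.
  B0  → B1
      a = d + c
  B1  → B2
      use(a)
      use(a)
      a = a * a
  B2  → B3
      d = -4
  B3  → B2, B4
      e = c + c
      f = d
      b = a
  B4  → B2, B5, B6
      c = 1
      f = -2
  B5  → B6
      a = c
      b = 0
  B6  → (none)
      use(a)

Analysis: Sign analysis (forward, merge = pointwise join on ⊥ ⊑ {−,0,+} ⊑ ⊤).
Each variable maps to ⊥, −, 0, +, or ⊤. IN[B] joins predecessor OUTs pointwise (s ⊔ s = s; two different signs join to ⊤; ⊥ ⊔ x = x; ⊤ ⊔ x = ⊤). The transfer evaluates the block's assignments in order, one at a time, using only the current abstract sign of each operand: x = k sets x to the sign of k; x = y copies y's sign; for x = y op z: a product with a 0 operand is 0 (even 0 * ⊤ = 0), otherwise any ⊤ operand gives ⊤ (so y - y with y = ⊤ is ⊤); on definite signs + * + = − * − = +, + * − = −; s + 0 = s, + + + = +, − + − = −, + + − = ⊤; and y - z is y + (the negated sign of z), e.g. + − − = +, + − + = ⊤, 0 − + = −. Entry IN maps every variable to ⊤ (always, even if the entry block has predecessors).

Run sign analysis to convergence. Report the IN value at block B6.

Answer: {a: ⊤, b: ⊤, c: +, d: -, e: ⊤, f: -}

Derivation:
Converged values:
  B0:  IN=(all ⊤)  OUT=(all ⊤)
  B1:  IN=(all ⊤)  OUT=(all ⊤)
  B2:  IN=(all ⊤)  OUT={d:-; rest ⊤}
  B3:  IN={d:-; rest ⊤}  OUT={d:-, f:-; rest ⊤}
  B4:  IN={d:-, f:-; rest ⊤}  OUT={c:+, d:-, f:-; rest ⊤}
  B5:  IN={c:+, d:-, f:-; rest ⊤}  OUT={a:+, b:0, c:+, d:-, f:-; rest ⊤}
  B6:  IN={c:+, d:-, f:-; rest ⊤}  OUT={c:+, d:-, f:-; rest ⊤}

Merge at B6: IN[B6] = OUT[B4] ⊔ OUT[B5] = {a: ⊤, b: ⊤, c: +, d: -, e: ⊤, f: -}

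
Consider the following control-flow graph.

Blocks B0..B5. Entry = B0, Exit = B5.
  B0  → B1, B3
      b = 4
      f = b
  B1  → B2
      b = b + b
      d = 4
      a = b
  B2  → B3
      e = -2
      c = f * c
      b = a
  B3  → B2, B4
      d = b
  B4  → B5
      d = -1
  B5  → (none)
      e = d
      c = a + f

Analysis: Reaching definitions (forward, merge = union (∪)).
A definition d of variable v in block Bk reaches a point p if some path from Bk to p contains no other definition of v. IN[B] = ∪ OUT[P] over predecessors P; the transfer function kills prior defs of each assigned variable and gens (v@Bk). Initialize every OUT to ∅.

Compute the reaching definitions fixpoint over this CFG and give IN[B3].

Answer: {a@B1, b@B0, b@B2, c@B2, d@B1, d@B3, e@B2, f@B0}

Derivation:
Fixpoint table:
  B0: | IN={} | OUT={b@B0, f@B0}
  B1: | IN={b@B0, f@B0} | OUT={a@B1, b@B1, d@B1, f@B0}
  B2: | IN={a@B1, b@B0, b@B1, b@B2, c@B2, d@B1, d@B3, e@B2, f@B0} | OUT={a@B1, b@B2, c@B2, d@B1, d@B3, e@B2, f@B0}
  B3: | IN={a@B1, b@B0, b@B2, c@B2, d@B1, d@B3, e@B2, f@B0} | OUT={a@B1, b@B0, b@B2, c@B2, d@B3, e@B2, f@B0}
  B4: | IN={a@B1, b@B0, b@B2, c@B2, d@B3, e@B2, f@B0} | OUT={a@B1, b@B0, b@B2, c@B2, d@B4, e@B2, f@B0}
  B5: | IN={a@B1, b@B0, b@B2, c@B2, d@B4, e@B2, f@B0} | OUT={a@B1, b@B0, b@B2, c@B5, d@B4, e@B5, f@B0}

Merge at B3: IN[B3] = OUT[B0] ⊔ OUT[B2] = {a@B1, b@B0, b@B2, c@B2, d@B1, d@B3, e@B2, f@B0}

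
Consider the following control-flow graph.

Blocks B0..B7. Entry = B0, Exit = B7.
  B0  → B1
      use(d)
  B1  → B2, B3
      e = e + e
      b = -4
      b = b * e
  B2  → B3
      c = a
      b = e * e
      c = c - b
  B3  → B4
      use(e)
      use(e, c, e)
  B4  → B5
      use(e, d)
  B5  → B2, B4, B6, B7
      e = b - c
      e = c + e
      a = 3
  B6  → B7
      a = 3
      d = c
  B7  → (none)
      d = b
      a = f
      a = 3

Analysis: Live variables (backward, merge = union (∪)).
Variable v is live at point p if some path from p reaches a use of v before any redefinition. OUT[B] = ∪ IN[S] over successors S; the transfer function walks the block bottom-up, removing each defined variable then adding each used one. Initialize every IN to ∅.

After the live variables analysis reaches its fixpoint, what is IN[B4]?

Fixpoint table:
  B0:  IN={a, c, d, e, f}  OUT={a, c, d, e, f}
  B1:  IN={a, c, d, e, f}  OUT={a, b, c, d, e, f}
  B2:  IN={a, d, e, f}  OUT={b, c, d, e, f}
  B3:  IN={b, c, d, e, f}  OUT={b, c, d, e, f}
  B4:  IN={b, c, d, e, f}  OUT={b, c, d, f}
  B5:  IN={b, c, d, f}  OUT={a, b, c, d, e, f}
  B6:  IN={b, c, f}  OUT={b, f}
  B7:  IN={b, f}  OUT={}

Merge at B4: OUT[B4] = IN[B5] = {b, c, d, f}
Applying B4's transfer function to that OUT value gives IN[B4] (row B4 above).

Answer: {b, c, d, e, f}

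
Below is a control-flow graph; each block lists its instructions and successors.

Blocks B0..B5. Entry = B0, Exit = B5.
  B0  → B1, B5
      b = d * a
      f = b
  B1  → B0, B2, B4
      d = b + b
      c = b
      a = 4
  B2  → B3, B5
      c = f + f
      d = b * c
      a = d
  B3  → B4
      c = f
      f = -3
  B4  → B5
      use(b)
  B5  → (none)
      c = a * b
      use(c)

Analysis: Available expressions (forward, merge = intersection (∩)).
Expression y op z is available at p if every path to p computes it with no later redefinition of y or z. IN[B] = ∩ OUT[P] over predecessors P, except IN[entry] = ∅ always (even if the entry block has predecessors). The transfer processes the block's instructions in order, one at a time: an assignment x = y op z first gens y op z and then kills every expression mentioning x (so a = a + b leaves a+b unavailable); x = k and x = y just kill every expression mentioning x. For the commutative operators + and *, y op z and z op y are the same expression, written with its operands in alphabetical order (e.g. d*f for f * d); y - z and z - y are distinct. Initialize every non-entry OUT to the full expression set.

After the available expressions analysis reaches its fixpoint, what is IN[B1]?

Per-block solution:
  B0:   IN={}   OUT={a*d}
  B1:   IN={a*d}   OUT={b+b}
  B2:   IN={b+b}   OUT={b*c, b+b, f+f}
  B3:   IN={b*c, b+b, f+f}   OUT={b+b}
  B4:   IN={b+b}   OUT={b+b}
  B5:   IN={}   OUT={a*b}

Merge at B1: IN[B1] = OUT[B0] = {a*d}

Answer: {a*d}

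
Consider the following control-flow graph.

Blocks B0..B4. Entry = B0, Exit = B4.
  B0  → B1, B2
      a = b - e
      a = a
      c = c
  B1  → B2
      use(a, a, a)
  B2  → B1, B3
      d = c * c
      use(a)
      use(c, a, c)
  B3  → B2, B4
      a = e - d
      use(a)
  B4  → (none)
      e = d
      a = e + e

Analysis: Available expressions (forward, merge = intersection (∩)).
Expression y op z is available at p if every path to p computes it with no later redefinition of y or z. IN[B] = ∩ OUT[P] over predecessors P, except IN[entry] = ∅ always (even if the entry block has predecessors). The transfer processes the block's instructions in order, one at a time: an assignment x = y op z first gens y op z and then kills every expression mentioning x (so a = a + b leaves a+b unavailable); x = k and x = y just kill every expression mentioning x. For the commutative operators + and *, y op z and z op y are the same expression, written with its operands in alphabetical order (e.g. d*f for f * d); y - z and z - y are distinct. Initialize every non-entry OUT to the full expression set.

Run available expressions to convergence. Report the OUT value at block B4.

Per-block solution:
  B0: | IN={} | OUT={b-e}
  B1: | IN={b-e} | OUT={b-e}
  B2: | IN={b-e} | OUT={b-e, c*c}
  B3: | IN={b-e, c*c} | OUT={b-e, c*c, e-d}
  B4: | IN={b-e, c*c, e-d} | OUT={c*c, e+e}

Merge at B4: IN[B4] = OUT[B3] = {b-e, c*c, e-d}
Applying B4's transfer function to that IN value gives OUT[B4] (row B4 above).

Answer: {c*c, e+e}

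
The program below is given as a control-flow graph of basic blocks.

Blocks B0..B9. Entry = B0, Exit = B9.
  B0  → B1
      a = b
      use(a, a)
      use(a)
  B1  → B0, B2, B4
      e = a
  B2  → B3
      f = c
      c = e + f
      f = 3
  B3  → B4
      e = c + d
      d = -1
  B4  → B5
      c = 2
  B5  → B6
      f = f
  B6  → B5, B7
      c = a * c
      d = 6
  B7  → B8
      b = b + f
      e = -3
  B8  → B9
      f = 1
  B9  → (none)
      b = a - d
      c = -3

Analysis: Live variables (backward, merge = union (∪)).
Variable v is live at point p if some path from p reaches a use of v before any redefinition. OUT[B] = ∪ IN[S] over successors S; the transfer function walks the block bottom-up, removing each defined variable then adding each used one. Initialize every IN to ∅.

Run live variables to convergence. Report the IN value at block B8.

Answer: {a, d}

Derivation:
Per-block solution:
  B0:   IN={b, c, d, f}   OUT={a, b, c, d, f}
  B1:   IN={a, b, c, d, f}   OUT={a, b, c, d, e, f}
  B2:   IN={a, b, c, d, e}   OUT={a, b, c, d, f}
  B3:   IN={a, b, c, d, f}   OUT={a, b, f}
  B4:   IN={a, b, f}   OUT={a, b, c, f}
  B5:   IN={a, b, c, f}   OUT={a, b, c, f}
  B6:   IN={a, b, c, f}   OUT={a, b, c, d, f}
  B7:   IN={a, b, d, f}   OUT={a, d}
  B8:   IN={a, d}   OUT={a, d}
  B9:   IN={a, d}   OUT={}

Merge at B8: OUT[B8] = IN[B9] = {a, d}
Applying B8's transfer function to that OUT value gives IN[B8] (row B8 above).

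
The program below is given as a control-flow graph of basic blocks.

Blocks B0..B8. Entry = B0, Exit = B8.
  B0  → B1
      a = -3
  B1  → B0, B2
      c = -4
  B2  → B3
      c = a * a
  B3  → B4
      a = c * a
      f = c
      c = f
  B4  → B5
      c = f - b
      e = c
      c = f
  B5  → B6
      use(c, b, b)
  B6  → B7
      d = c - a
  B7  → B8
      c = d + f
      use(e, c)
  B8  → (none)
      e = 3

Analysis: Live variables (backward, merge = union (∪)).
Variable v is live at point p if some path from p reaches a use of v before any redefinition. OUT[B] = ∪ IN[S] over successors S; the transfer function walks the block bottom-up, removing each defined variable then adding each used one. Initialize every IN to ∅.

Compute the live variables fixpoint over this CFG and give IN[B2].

Answer: {a, b}

Working:
Converged values:
  B0:   IN={b}   OUT={a, b}
  B1:   IN={a, b}   OUT={a, b}
  B2:   IN={a, b}   OUT={a, b, c}
  B3:   IN={a, b, c}   OUT={a, b, f}
  B4:   IN={a, b, f}   OUT={a, b, c, e, f}
  B5:   IN={a, b, c, e, f}   OUT={a, c, e, f}
  B6:   IN={a, c, e, f}   OUT={d, e, f}
  B7:   IN={d, e, f}   OUT={}
  B8:   IN={}   OUT={}

Merge at B2: OUT[B2] = IN[B3] = {a, b, c}
Applying B2's transfer function to that OUT value gives IN[B2] (row B2 above).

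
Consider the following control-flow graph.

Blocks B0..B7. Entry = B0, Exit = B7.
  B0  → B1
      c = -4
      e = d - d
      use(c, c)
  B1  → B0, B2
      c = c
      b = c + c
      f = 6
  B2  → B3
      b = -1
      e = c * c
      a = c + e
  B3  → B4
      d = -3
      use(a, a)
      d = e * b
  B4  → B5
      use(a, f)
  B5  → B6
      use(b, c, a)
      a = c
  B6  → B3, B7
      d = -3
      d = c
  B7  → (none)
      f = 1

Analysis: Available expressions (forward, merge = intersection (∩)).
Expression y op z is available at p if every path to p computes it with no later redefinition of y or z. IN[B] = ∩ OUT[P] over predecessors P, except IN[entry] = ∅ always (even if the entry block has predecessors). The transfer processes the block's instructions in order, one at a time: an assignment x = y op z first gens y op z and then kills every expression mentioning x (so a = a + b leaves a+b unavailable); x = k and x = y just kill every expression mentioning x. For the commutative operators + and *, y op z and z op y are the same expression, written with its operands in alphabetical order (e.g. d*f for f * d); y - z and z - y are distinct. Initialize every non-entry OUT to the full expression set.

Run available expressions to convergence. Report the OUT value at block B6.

Answer: {b*e, c*c, c+c, c+e}

Derivation:
Converged values:
  B0:   IN={}   OUT={d-d}
  B1:   IN={d-d}   OUT={c+c, d-d}
  B2:   IN={c+c, d-d}   OUT={c*c, c+c, c+e, d-d}
  B3:   IN={c*c, c+c, c+e}   OUT={b*e, c*c, c+c, c+e}
  B4:   IN={b*e, c*c, c+c, c+e}   OUT={b*e, c*c, c+c, c+e}
  B5:   IN={b*e, c*c, c+c, c+e}   OUT={b*e, c*c, c+c, c+e}
  B6:   IN={b*e, c*c, c+c, c+e}   OUT={b*e, c*c, c+c, c+e}
  B7:   IN={b*e, c*c, c+c, c+e}   OUT={b*e, c*c, c+c, c+e}

Merge at B6: IN[B6] = OUT[B5] = {b*e, c*c, c+c, c+e}
Applying B6's transfer function to that IN value gives OUT[B6] (row B6 above).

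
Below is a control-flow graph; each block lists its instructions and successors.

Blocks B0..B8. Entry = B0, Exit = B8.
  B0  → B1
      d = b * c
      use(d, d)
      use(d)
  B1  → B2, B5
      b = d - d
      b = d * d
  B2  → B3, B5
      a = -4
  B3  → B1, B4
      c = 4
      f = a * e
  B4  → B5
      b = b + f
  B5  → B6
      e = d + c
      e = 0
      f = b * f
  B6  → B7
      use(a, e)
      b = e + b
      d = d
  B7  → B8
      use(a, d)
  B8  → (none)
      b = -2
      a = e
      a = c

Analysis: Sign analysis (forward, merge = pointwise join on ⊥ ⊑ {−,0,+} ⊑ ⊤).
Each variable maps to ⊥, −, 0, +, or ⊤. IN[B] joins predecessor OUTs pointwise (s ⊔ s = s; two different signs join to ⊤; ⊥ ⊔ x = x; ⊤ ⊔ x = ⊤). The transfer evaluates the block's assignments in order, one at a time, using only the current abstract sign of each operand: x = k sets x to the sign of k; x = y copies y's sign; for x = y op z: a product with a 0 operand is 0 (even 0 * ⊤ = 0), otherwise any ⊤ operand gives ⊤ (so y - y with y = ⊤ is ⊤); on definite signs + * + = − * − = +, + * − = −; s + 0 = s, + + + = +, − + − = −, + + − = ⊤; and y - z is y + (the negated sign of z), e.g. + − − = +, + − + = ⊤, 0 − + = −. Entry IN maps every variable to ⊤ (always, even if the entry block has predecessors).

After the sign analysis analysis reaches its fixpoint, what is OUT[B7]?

Answer: {a: ⊤, b: ⊤, c: ⊤, d: ⊤, e: 0, f: ⊤}

Derivation:
Converged values:
  B0:  IN=(all ⊤)  OUT=(all ⊤)
  B1:  IN=(all ⊤)  OUT=(all ⊤)
  B2:  IN=(all ⊤)  OUT={a:-; rest ⊤}
  B3:  IN={a:-; rest ⊤}  OUT={a:-, c:+; rest ⊤}
  B4:  IN={a:-, c:+; rest ⊤}  OUT={a:-, c:+; rest ⊤}
  B5:  IN=(all ⊤)  OUT={e:0; rest ⊤}
  B6:  IN={e:0; rest ⊤}  OUT={e:0; rest ⊤}
  B7:  IN={e:0; rest ⊤}  OUT={e:0; rest ⊤}
  B8:  IN={e:0; rest ⊤}  OUT={b:-, e:0; rest ⊤}

Merge at B7: IN[B7] = OUT[B6] = {a: ⊤, b: ⊤, c: ⊤, d: ⊤, e: 0, f: ⊤}
Applying B7's transfer function to that IN value gives OUT[B7] (row B7 above).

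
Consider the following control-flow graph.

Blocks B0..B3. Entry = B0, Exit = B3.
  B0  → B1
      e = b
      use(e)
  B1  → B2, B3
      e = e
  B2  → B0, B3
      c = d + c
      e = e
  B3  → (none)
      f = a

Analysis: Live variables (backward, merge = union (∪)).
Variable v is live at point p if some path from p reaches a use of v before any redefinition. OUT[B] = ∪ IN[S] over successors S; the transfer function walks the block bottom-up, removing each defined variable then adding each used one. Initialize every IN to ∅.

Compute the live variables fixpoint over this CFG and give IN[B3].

Fixpoint table:
  B0: | IN={a, b, c, d} | OUT={a, b, c, d, e}
  B1: | IN={a, b, c, d, e} | OUT={a, b, c, d, e}
  B2: | IN={a, b, c, d, e} | OUT={a, b, c, d}
  B3: | IN={a} | OUT={}

B3 is the boundary node: OUT[B3] = {}
Applying B3's transfer function to that OUT value gives IN[B3] (row B3 above).

Answer: {a}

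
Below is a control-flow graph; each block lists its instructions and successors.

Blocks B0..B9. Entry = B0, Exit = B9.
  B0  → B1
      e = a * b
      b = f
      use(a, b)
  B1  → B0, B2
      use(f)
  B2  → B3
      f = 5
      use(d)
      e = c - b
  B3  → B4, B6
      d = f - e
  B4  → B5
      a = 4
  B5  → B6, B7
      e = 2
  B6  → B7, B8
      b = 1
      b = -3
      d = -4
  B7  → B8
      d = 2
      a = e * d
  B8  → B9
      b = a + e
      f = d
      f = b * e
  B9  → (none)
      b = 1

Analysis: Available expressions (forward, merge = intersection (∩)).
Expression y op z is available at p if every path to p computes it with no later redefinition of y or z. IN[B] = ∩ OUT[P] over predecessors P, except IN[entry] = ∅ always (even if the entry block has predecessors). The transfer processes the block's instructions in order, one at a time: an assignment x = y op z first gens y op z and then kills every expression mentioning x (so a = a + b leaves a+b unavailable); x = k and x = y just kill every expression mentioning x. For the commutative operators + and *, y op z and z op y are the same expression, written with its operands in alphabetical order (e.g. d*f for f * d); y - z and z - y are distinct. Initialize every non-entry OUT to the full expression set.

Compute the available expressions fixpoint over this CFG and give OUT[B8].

Answer: {a+e, b*e}

Derivation:
Per-block solution:
  B0: | IN={} | OUT={}
  B1: | IN={} | OUT={}
  B2: | IN={} | OUT={c-b}
  B3: | IN={c-b} | OUT={c-b, f-e}
  B4: | IN={c-b, f-e} | OUT={c-b, f-e}
  B5: | IN={c-b, f-e} | OUT={c-b}
  B6: | IN={c-b} | OUT={}
  B7: | IN={} | OUT={d*e}
  B8: | IN={} | OUT={a+e, b*e}
  B9: | IN={a+e, b*e} | OUT={a+e}

Merge at B8: IN[B8] = OUT[B6] ∩ OUT[B7] = {}
Applying B8's transfer function to that IN value gives OUT[B8] (row B8 above).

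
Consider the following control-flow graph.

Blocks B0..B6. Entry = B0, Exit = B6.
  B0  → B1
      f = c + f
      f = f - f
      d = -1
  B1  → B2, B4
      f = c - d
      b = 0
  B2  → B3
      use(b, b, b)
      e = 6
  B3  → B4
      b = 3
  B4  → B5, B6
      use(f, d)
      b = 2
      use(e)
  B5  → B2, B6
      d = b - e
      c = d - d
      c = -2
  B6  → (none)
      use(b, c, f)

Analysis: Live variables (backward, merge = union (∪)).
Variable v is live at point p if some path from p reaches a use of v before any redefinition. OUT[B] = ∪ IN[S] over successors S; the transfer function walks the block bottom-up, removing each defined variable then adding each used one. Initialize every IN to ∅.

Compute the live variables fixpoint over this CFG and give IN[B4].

Per-block solution:
  B0:  IN={c, e, f}  OUT={c, d, e}
  B1:  IN={c, d, e}  OUT={b, c, d, e, f}
  B2:  IN={b, c, d, f}  OUT={c, d, e, f}
  B3:  IN={c, d, e, f}  OUT={c, d, e, f}
  B4:  IN={c, d, e, f}  OUT={b, c, e, f}
  B5:  IN={b, e, f}  OUT={b, c, d, f}
  B6:  IN={b, c, f}  OUT={}

Merge at B4: OUT[B4] = IN[B5] ⊔ IN[B6] = {b, c, e, f}
Applying B4's transfer function to that OUT value gives IN[B4] (row B4 above).

Answer: {c, d, e, f}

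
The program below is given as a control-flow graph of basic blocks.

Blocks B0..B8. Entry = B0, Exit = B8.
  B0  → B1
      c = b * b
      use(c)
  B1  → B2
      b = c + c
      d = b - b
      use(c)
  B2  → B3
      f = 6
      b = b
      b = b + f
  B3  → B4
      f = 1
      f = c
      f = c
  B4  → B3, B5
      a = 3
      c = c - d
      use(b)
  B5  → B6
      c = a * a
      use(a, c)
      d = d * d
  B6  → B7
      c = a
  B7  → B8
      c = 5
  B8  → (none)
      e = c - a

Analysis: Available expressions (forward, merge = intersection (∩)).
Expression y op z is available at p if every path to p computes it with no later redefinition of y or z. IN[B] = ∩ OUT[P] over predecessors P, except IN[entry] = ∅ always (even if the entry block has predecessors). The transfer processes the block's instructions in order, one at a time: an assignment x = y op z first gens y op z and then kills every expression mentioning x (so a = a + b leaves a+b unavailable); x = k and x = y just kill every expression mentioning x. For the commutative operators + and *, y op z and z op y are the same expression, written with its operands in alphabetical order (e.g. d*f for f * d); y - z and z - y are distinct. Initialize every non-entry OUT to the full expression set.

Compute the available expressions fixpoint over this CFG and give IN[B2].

Answer: {b-b, c+c}

Working:
Per-block solution:
  B0:   IN={}   OUT={b*b}
  B1:   IN={b*b}   OUT={b-b, c+c}
  B2:   IN={b-b, c+c}   OUT={c+c}
  B3:   IN={}   OUT={}
  B4:   IN={}   OUT={}
  B5:   IN={}   OUT={a*a}
  B6:   IN={a*a}   OUT={a*a}
  B7:   IN={a*a}   OUT={a*a}
  B8:   IN={a*a}   OUT={a*a, c-a}

Merge at B2: IN[B2] = OUT[B1] = {b-b, c+c}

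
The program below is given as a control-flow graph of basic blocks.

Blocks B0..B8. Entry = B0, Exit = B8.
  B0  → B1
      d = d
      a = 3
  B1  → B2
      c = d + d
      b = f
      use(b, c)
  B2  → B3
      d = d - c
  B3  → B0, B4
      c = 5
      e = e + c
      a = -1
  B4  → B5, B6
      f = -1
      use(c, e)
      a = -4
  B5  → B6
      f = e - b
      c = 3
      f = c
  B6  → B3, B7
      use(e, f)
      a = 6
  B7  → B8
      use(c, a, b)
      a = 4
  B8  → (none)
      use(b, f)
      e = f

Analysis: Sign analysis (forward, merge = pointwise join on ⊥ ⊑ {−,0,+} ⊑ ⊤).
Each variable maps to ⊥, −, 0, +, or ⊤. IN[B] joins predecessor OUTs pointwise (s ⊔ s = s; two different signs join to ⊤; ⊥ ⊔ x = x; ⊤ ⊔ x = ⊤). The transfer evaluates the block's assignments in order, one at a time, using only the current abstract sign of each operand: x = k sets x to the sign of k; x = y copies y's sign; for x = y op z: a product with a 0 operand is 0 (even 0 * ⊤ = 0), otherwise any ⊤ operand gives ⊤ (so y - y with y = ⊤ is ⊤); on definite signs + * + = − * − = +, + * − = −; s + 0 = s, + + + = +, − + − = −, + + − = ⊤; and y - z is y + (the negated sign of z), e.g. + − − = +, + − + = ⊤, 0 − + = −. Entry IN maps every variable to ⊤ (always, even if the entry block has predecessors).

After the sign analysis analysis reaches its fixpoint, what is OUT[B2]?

Fixpoint table:
  B0: | IN=(all ⊤) | OUT={a:+; rest ⊤}
  B1: | IN={a:+; rest ⊤} | OUT={a:+; rest ⊤}
  B2: | IN={a:+; rest ⊤} | OUT={a:+; rest ⊤}
  B3: | IN={a:+; rest ⊤} | OUT={a:-, c:+; rest ⊤}
  B4: | IN={a:-, c:+; rest ⊤} | OUT={a:-, c:+, f:-; rest ⊤}
  B5: | IN={a:-, c:+, f:-; rest ⊤} | OUT={a:-, c:+, f:+; rest ⊤}
  B6: | IN={a:-, c:+; rest ⊤} | OUT={a:+, c:+; rest ⊤}
  B7: | IN={a:+, c:+; rest ⊤} | OUT={a:+, c:+; rest ⊤}
  B8: | IN={a:+, c:+; rest ⊤} | OUT={a:+, c:+; rest ⊤}

Merge at B2: IN[B2] = OUT[B1] = {a: +, b: ⊤, c: ⊤, d: ⊤, e: ⊤, f: ⊤}
Applying B2's transfer function to that IN value gives OUT[B2] (row B2 above).

Answer: {a: +, b: ⊤, c: ⊤, d: ⊤, e: ⊤, f: ⊤}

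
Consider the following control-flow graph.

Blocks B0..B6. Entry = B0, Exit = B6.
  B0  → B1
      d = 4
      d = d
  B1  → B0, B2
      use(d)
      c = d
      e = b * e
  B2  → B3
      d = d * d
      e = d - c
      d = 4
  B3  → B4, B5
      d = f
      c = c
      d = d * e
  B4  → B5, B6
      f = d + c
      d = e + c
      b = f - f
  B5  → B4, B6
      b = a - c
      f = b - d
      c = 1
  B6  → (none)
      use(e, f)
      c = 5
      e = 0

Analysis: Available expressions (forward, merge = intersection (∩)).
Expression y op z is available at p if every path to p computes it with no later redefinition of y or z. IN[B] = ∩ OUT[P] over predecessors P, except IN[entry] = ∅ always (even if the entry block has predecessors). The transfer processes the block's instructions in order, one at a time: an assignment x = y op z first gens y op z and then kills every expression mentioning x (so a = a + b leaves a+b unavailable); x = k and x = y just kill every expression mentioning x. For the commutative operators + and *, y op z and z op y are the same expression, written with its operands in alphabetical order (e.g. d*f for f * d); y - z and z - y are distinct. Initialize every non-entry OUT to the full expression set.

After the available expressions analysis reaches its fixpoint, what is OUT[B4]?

Converged values:
  B0:  IN={}  OUT={}
  B1:  IN={}  OUT={}
  B2:  IN={}  OUT={}
  B3:  IN={}  OUT={}
  B4:  IN={}  OUT={c+e, f-f}
  B5:  IN={}  OUT={b-d}
  B6:  IN={}  OUT={}

Merge at B4: IN[B4] = OUT[B3] ∩ OUT[B5] = {}
Applying B4's transfer function to that IN value gives OUT[B4] (row B4 above).

Answer: {c+e, f-f}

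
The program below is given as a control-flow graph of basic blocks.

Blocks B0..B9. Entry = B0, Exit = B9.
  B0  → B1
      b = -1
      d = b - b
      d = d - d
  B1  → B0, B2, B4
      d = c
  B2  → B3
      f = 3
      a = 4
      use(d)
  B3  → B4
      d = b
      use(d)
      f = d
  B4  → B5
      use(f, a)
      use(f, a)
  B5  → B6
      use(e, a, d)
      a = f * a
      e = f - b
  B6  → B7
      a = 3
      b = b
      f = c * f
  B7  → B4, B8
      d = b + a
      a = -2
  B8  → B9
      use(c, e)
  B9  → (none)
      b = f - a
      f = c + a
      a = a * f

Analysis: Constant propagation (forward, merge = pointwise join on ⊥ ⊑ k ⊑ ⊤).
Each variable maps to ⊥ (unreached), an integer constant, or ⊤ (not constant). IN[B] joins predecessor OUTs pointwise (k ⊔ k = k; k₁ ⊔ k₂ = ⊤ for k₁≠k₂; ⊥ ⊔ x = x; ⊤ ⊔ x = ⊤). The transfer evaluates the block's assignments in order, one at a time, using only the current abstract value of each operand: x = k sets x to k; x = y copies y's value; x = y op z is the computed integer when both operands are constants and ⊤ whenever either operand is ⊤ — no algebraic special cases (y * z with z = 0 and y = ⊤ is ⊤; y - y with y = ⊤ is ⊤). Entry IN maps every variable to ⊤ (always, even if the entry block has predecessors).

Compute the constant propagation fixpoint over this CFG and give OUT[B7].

Converged values:
  B0: | IN=(all ⊤) | OUT={b:-1, d:0; rest ⊤}
  B1: | IN={b:-1, d:0; rest ⊤} | OUT={b:-1; rest ⊤}
  B2: | IN={b:-1; rest ⊤} | OUT={a:4, b:-1, f:3; rest ⊤}
  B3: | IN={a:4, b:-1, f:3; rest ⊤} | OUT={a:4, b:-1, d:-1, f:-1; rest ⊤}
  B4: | IN={b:-1; rest ⊤} | OUT={b:-1; rest ⊤}
  B5: | IN={b:-1; rest ⊤} | OUT={b:-1; rest ⊤}
  B6: | IN={b:-1; rest ⊤} | OUT={a:3, b:-1; rest ⊤}
  B7: | IN={a:3, b:-1; rest ⊤} | OUT={a:-2, b:-1, d:2; rest ⊤}
  B8: | IN={a:-2, b:-1, d:2; rest ⊤} | OUT={a:-2, b:-1, d:2; rest ⊤}
  B9: | IN={a:-2, b:-1, d:2; rest ⊤} | OUT={d:2; rest ⊤}

Merge at B7: IN[B7] = OUT[B6] = {a: 3, b: -1, c: ⊤, d: ⊤, e: ⊤, f: ⊤}
Applying B7's transfer function to that IN value gives OUT[B7] (row B7 above).

Answer: {a: -2, b: -1, c: ⊤, d: 2, e: ⊤, f: ⊤}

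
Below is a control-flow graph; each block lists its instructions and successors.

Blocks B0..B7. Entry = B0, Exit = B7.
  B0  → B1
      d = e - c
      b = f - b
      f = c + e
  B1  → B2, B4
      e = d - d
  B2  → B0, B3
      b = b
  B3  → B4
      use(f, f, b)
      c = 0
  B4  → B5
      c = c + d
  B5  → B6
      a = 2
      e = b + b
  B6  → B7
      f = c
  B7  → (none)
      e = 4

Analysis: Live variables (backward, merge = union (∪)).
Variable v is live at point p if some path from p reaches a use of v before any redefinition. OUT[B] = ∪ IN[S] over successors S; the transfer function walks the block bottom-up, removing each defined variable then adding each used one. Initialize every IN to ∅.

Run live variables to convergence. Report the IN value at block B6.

Fixpoint table:
  B0:   IN={b, c, e, f}   OUT={b, c, d, f}
  B1:   IN={b, c, d, f}   OUT={b, c, d, e, f}
  B2:   IN={b, c, d, e, f}   OUT={b, c, d, e, f}
  B3:   IN={b, d, f}   OUT={b, c, d}
  B4:   IN={b, c, d}   OUT={b, c}
  B5:   IN={b, c}   OUT={c}
  B6:   IN={c}   OUT={}
  B7:   IN={}   OUT={}

Merge at B6: OUT[B6] = IN[B7] = {}
Applying B6's transfer function to that OUT value gives IN[B6] (row B6 above).

Answer: {c}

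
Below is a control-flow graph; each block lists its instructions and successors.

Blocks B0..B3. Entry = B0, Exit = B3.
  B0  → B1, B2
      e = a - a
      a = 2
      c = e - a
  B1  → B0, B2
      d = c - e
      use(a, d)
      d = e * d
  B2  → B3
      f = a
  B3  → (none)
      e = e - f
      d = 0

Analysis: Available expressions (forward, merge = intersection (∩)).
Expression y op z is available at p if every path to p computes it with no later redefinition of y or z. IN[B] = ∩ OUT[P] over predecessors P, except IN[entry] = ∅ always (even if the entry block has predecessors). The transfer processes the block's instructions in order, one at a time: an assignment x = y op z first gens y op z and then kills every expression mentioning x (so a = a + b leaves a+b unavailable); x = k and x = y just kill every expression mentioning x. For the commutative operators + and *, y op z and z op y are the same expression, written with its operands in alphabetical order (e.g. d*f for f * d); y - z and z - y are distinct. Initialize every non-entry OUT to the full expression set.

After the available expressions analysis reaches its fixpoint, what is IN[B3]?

Converged values:
  B0: | IN={} | OUT={e-a}
  B1: | IN={e-a} | OUT={c-e, e-a}
  B2: | IN={e-a} | OUT={e-a}
  B3: | IN={e-a} | OUT={}

Merge at B3: IN[B3] = OUT[B2] = {e-a}

Answer: {e-a}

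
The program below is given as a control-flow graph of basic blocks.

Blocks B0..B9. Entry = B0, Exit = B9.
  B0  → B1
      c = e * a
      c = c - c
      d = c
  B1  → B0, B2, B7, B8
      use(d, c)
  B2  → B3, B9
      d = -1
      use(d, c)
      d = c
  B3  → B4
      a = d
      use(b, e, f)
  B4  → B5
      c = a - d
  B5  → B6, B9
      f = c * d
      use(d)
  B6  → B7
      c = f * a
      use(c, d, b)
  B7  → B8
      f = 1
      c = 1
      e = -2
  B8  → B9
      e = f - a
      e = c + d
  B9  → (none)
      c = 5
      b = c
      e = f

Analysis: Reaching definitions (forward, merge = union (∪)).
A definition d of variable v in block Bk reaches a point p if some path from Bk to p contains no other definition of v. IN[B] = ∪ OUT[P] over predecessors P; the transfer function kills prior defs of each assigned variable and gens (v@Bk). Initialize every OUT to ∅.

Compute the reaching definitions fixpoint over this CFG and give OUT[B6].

Answer: {a@B3, c@B6, d@B2, f@B5}

Trace:
Converged values:
  B0: | IN={c@B0, d@B0} | OUT={c@B0, d@B0}
  B1: | IN={c@B0, d@B0} | OUT={c@B0, d@B0}
  B2: | IN={c@B0, d@B0} | OUT={c@B0, d@B2}
  B3: | IN={c@B0, d@B2} | OUT={a@B3, c@B0, d@B2}
  B4: | IN={a@B3, c@B0, d@B2} | OUT={a@B3, c@B4, d@B2}
  B5: | IN={a@B3, c@B4, d@B2} | OUT={a@B3, c@B4, d@B2, f@B5}
  B6: | IN={a@B3, c@B4, d@B2, f@B5} | OUT={a@B3, c@B6, d@B2, f@B5}
  B7: | IN={a@B3, c@B0, c@B6, d@B0, d@B2, f@B5} | OUT={a@B3, c@B7, d@B0, d@B2, e@B7, f@B7}
  B8: | IN={a@B3, c@B0, c@B7, d@B0, d@B2, e@B7, f@B7} | OUT={a@B3, c@B0, c@B7, d@B0, d@B2, e@B8, f@B7}
  B9: | IN={a@B3, c@B0, c@B4, c@B7, d@B0, d@B2, e@B8, f@B5, f@B7} | OUT={a@B3, b@B9, c@B9, d@B0, d@B2, e@B9, f@B5, f@B7}

Merge at B6: IN[B6] = OUT[B5] = {a@B3, c@B4, d@B2, f@B5}
Applying B6's transfer function to that IN value gives OUT[B6] (row B6 above).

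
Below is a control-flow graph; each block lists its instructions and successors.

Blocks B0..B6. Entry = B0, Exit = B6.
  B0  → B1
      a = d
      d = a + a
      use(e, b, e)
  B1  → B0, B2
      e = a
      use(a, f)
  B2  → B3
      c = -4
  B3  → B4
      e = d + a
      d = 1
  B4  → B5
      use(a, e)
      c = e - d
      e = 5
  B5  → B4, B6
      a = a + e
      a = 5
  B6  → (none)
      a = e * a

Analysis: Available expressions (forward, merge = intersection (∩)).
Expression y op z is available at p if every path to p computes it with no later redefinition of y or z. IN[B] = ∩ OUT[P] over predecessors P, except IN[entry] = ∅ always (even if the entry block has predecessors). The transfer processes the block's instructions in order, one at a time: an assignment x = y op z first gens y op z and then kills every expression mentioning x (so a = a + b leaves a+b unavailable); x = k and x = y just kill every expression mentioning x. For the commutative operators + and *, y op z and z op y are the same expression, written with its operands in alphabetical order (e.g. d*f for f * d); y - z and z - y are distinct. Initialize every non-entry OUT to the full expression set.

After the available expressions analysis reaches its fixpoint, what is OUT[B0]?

Converged values:
  B0: | IN={} | OUT={a+a}
  B1: | IN={a+a} | OUT={a+a}
  B2: | IN={a+a} | OUT={a+a}
  B3: | IN={a+a} | OUT={a+a}
  B4: | IN={} | OUT={}
  B5: | IN={} | OUT={}
  B6: | IN={} | OUT={}

Merge at B0 (entry node, so the boundary value {} is joined with the incoming edge(s)): IN[B0] = {} ∩ OUT[B1] = {}
Applying B0's transfer function to that IN value gives OUT[B0] (row B0 above).

Answer: {a+a}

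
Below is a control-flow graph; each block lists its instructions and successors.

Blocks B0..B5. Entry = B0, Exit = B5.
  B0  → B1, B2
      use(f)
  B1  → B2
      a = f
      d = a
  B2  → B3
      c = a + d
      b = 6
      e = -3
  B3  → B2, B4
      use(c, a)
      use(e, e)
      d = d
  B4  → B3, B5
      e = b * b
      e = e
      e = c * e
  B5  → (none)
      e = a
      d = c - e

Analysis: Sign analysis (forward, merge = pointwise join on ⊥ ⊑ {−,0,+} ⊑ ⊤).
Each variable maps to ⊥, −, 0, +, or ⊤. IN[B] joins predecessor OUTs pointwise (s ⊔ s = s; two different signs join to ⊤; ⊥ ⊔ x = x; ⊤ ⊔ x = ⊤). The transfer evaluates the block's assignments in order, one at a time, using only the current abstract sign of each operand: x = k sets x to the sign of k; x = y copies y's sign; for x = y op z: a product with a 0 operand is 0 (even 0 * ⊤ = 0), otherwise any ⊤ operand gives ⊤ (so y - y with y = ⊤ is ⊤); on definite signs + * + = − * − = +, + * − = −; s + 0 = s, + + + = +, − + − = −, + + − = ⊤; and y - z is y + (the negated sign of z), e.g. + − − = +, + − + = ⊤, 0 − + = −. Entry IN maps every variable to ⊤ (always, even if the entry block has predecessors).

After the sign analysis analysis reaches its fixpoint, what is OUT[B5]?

Answer: {a: ⊤, b: +, c: ⊤, d: ⊤, e: ⊤, f: ⊤}

Working:
Per-block solution:
  B0:   IN=(all ⊤)   OUT=(all ⊤)
  B1:   IN=(all ⊤)   OUT=(all ⊤)
  B2:   IN=(all ⊤)   OUT={b:+, e:-; rest ⊤}
  B3:   IN={b:+; rest ⊤}   OUT={b:+; rest ⊤}
  B4:   IN={b:+; rest ⊤}   OUT={b:+; rest ⊤}
  B5:   IN={b:+; rest ⊤}   OUT={b:+; rest ⊤}

Merge at B5: IN[B5] = OUT[B4] = {a: ⊤, b: +, c: ⊤, d: ⊤, e: ⊤, f: ⊤}
Applying B5's transfer function to that IN value gives OUT[B5] (row B5 above).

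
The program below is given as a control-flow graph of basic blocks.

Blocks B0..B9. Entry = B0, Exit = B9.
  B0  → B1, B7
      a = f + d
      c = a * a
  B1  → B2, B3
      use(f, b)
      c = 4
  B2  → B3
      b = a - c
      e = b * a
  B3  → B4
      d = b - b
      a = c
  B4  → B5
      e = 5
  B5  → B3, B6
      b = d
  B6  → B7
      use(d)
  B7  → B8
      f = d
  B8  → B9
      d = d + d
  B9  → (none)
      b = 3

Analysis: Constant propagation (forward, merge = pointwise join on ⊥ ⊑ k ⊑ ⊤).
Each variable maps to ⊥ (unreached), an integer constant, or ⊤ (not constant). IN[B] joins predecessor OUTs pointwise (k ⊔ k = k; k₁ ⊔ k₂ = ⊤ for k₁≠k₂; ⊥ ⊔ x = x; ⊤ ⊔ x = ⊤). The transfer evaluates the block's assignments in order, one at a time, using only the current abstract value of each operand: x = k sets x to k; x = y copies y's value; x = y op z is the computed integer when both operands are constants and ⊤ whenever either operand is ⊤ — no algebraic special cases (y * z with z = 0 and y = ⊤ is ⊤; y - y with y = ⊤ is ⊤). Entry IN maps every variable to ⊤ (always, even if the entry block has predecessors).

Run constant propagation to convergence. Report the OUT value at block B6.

Answer: {a: 4, b: ⊤, c: 4, d: ⊤, e: 5, f: ⊤}

Working:
Per-block solution:
  B0:   IN=(all ⊤)   OUT=(all ⊤)
  B1:   IN=(all ⊤)   OUT={c:4; rest ⊤}
  B2:   IN={c:4; rest ⊤}   OUT={c:4; rest ⊤}
  B3:   IN={c:4; rest ⊤}   OUT={a:4, c:4; rest ⊤}
  B4:   IN={a:4, c:4; rest ⊤}   OUT={a:4, c:4, e:5; rest ⊤}
  B5:   IN={a:4, c:4, e:5; rest ⊤}   OUT={a:4, c:4, e:5; rest ⊤}
  B6:   IN={a:4, c:4, e:5; rest ⊤}   OUT={a:4, c:4, e:5; rest ⊤}
  B7:   IN=(all ⊤)   OUT=(all ⊤)
  B8:   IN=(all ⊤)   OUT=(all ⊤)
  B9:   IN=(all ⊤)   OUT={b:3; rest ⊤}

Merge at B6: IN[B6] = OUT[B5] = {a: 4, b: ⊤, c: 4, d: ⊤, e: 5, f: ⊤}
Applying B6's transfer function to that IN value gives OUT[B6] (row B6 above).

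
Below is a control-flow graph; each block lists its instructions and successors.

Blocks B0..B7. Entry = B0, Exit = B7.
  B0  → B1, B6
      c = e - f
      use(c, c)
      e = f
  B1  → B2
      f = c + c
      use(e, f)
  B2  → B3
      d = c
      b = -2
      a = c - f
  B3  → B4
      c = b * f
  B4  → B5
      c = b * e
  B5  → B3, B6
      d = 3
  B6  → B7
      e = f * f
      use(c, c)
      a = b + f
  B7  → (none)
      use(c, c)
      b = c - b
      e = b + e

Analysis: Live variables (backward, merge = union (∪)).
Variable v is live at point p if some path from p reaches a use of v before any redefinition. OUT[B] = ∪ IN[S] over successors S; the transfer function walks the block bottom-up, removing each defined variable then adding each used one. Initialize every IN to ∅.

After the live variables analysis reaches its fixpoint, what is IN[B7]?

Answer: {b, c, e}

Trace:
Converged values:
  B0:  IN={b, e, f}  OUT={b, c, e, f}
  B1:  IN={c, e}  OUT={c, e, f}
  B2:  IN={c, e, f}  OUT={b, e, f}
  B3:  IN={b, e, f}  OUT={b, e, f}
  B4:  IN={b, e, f}  OUT={b, c, e, f}
  B5:  IN={b, c, e, f}  OUT={b, c, e, f}
  B6:  IN={b, c, f}  OUT={b, c, e}
  B7:  IN={b, c, e}  OUT={}

B7 is the boundary node: OUT[B7] = {}
Applying B7's transfer function to that OUT value gives IN[B7] (row B7 above).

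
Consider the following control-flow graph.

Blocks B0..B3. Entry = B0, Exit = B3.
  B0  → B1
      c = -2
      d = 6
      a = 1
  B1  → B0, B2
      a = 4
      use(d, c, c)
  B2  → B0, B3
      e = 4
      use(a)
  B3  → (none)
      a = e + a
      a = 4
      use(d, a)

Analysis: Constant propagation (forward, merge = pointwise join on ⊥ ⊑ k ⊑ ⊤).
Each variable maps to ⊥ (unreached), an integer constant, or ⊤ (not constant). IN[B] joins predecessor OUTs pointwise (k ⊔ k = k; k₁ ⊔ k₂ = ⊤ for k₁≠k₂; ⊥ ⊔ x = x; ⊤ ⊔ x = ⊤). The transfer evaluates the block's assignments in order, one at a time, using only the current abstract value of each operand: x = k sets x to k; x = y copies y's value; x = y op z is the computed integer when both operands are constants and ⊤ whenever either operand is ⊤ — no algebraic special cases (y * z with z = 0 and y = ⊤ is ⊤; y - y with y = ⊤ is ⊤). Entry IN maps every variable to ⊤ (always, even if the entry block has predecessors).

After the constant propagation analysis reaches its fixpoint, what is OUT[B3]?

Converged values:
  B0:  IN=(all ⊤)  OUT={a:1, c:-2, d:6; rest ⊤}
  B1:  IN={a:1, c:-2, d:6; rest ⊤}  OUT={a:4, c:-2, d:6; rest ⊤}
  B2:  IN={a:4, c:-2, d:6; rest ⊤}  OUT={a:4, c:-2, d:6, e:4; rest ⊤}
  B3:  IN={a:4, c:-2, d:6, e:4; rest ⊤}  OUT={a:4, c:-2, d:6, e:4; rest ⊤}

Merge at B3: IN[B3] = OUT[B2] = {a: 4, b: ⊤, c: -2, d: 6, e: 4, f: ⊤}
Applying B3's transfer function to that IN value gives OUT[B3] (row B3 above).

Answer: {a: 4, b: ⊤, c: -2, d: 6, e: 4, f: ⊤}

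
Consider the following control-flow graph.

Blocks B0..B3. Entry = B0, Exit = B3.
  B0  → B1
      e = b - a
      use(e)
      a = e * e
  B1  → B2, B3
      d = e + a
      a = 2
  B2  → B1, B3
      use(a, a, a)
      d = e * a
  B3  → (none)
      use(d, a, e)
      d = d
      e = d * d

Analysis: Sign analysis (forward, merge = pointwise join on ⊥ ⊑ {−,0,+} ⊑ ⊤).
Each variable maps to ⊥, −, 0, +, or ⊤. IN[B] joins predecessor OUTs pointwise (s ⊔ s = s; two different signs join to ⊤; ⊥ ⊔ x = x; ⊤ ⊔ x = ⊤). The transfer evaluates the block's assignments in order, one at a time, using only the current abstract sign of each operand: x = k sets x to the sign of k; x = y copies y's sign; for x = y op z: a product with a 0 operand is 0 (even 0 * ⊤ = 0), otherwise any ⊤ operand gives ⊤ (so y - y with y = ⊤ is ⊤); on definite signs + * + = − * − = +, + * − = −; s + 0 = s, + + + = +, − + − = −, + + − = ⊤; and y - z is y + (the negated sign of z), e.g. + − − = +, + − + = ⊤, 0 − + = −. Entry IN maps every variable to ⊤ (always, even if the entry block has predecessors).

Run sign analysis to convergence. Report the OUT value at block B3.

Fixpoint table:
  B0: | IN=(all ⊤) | OUT=(all ⊤)
  B1: | IN=(all ⊤) | OUT={a:+; rest ⊤}
  B2: | IN={a:+; rest ⊤} | OUT={a:+; rest ⊤}
  B3: | IN={a:+; rest ⊤} | OUT={a:+; rest ⊤}

Merge at B3: IN[B3] = OUT[B1] ⊔ OUT[B2] = {a: +, b: ⊤, c: ⊤, d: ⊤, e: ⊤, f: ⊤}
Applying B3's transfer function to that IN value gives OUT[B3] (row B3 above).

Answer: {a: +, b: ⊤, c: ⊤, d: ⊤, e: ⊤, f: ⊤}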